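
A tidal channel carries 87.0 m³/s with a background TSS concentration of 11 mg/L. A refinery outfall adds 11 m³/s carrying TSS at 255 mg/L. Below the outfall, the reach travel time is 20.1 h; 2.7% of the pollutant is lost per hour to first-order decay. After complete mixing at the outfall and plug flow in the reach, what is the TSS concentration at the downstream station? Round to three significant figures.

Mixed concentration C = ΣQC/ΣQ = (87.00·11.00 + 11.00·255.0) / 98.00 = 3762/98.00 = 38.39 mg/L.
2.7%/h lost → k = −ln(1 − 0.027) = 0.02737 h⁻¹.
After decay, C = 38.39 × e^(−kt) = 38.39 × 0.5769 = 22.14 mg/L.

22.1 mg/L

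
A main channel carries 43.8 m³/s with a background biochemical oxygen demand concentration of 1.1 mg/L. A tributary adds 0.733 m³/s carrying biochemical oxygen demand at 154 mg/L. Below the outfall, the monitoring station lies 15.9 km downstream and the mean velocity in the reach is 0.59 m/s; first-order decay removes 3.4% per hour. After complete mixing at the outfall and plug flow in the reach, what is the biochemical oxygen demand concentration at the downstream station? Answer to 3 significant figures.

2.79 mg/L

Mixed concentration C = ΣQC/ΣQ = (43.80·1.100 + 0.7330·154.0) / 44.53 = 161.1/44.53 = 3.617 mg/L.
Travel time t = 15.9·1000 / 0.59 = 26950 s = 7.486 h.
3.4%/h lost → k = −ln(1 − 0.034) = 0.03459 h⁻¹.
Applying C = C₀e^(−kt): 3.617 × 0.7719 = 2.792 mg/L.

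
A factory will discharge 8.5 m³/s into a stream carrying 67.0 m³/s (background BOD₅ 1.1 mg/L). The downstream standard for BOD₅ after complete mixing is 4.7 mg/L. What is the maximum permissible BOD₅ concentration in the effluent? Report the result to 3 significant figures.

At the limit, (Qr·Cr + Qe·Cₑ)/(Qr + Qe) = 4.7:
Cₑ = (75.50·4.7 − 67.00·1.100) / 8.500 = 33.08 mg/L.

33.1 mg/L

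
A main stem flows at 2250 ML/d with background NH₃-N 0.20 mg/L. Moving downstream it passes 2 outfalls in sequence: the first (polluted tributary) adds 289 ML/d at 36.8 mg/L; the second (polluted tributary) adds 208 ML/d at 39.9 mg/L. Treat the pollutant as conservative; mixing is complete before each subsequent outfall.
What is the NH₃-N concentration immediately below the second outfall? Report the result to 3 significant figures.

After outfall 1: Q = 2250 + 289.0 = 2539 ML/d; C = (2250·0.2000 + 289.0·36.80)/2539 = 4.366 mg/L.
After outfall 2: Q = 2539 + 208.0 = 2747 ML/d; C = (2539·4.366 + 208.0·39.90)/2747 = 7.057 mg/L.

7.06 mg/L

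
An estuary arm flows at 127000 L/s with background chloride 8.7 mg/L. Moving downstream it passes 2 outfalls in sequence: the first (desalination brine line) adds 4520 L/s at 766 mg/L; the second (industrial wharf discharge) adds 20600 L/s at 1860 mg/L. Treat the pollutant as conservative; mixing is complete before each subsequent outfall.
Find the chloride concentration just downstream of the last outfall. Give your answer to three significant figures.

Outfall 1: combined Q = 131500 L/s; C = (127000·8.700 + 4520·766.0)/131500 = 34.73 mg/L.
Outfall 2: combined Q = 152100 L/s; C = (131500·34.73 + 20600·1860)/152100 = 281.9 mg/L.

282 mg/L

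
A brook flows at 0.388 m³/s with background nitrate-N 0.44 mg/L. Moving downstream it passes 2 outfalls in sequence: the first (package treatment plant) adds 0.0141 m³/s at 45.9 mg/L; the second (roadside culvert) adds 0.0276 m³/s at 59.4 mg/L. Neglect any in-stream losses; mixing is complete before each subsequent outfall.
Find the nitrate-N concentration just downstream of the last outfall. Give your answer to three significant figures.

After outfall 1: Q = 0.3880 + 0.01410 = 0.4021 m³/s; C = (0.3880·0.4400 + 0.01410·45.90)/0.4021 = 2.034 mg/L.
After outfall 2: Q = 0.4021 + 0.02760 = 0.4297 m³/s; C = (0.4021·2.034 + 0.02760·59.40)/0.4297 = 5.719 mg/L.

5.72 mg/L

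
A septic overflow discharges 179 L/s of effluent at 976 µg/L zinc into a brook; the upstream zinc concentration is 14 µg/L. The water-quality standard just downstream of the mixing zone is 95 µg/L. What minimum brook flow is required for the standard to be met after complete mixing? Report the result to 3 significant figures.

Set C_mix = 95: (Q·14.00 + 179.0·976.0) / (Q + 179.0) = 95
→ Q = 179.0·(976.0 − 95)/(95 − 14.00) = 1947 L/s.

1950 L/s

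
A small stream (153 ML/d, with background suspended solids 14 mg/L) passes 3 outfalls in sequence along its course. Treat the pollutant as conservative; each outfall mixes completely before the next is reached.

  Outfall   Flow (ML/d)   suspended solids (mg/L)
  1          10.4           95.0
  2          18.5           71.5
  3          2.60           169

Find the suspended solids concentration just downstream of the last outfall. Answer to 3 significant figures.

Outfall 1: combined Q = 163.4 ML/d; C = (153.0·14.00 + 10.40·95.00)/163.4 = 19.16 mg/L.
Outfall 2: combined Q = 181.9 ML/d; C = (163.4·19.16 + 18.50·71.50)/181.9 = 24.48 mg/L.
Outfall 3: combined Q = 184.5 ML/d; C = (181.9·24.48 + 2.600·169.0)/184.5 = 26.52 mg/L.

26.5 mg/L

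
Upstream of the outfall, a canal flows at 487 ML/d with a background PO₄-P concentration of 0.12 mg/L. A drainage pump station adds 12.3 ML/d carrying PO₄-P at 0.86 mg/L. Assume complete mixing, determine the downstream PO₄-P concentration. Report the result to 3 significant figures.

0.138 mg/L

After mixing, C = (487.0·0.1200 + 12.30·0.8600) / 499.3 = 69.02/499.3 = 0.1382 mg/L.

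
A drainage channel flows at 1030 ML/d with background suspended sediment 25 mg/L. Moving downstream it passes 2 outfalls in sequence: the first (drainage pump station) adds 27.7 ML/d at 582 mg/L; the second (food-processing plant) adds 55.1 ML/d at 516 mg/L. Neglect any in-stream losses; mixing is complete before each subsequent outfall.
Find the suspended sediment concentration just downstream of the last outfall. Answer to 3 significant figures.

63.2 mg/L

After outfall 1: Q = 1030 + 27.70 = 1058 ML/d; C = (1030·25.00 + 27.70·582.0)/1058 = 39.59 mg/L.
After outfall 2: Q = 1058 + 55.10 = 1113 ML/d; C = (1058·39.59 + 55.10·516.0)/1113 = 63.18 mg/L.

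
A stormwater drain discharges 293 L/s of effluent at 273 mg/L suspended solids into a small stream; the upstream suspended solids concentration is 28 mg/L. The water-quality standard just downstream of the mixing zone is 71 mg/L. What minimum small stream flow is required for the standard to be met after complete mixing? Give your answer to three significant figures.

Set C_mix = 71: (Q·28.00 + 293.0·273.0) / (Q + 293.0) = 71
→ Q = 293.0·(273.0 − 71)/(71 − 28.00) = 1376 L/s.

1380 L/s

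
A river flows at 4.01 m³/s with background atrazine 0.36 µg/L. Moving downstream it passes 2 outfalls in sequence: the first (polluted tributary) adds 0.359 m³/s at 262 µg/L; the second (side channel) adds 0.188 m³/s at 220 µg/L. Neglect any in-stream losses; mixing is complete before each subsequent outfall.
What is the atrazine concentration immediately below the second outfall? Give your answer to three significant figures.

30.0 µg/L

After outfall 1: Q = 4.010 + 0.3590 = 4.369 m³/s; C = (4.010·0.3600 + 0.3590·262.0)/4.369 = 21.86 µg/L.
After outfall 2: Q = 4.369 + 0.1880 = 4.557 m³/s; C = (4.369·21.86 + 0.1880·220.0)/4.557 = 30.03 µg/L.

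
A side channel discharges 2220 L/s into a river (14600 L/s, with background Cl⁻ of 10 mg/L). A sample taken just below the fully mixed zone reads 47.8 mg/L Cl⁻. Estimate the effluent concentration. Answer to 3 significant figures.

Mass balance: 14600·10.00 + 2220·Cₑ = 16820·47.80
→ Cₑ = (16820·47.80 − 14600·10.00) / 2220 = 296.4 mg/L.

296 mg/L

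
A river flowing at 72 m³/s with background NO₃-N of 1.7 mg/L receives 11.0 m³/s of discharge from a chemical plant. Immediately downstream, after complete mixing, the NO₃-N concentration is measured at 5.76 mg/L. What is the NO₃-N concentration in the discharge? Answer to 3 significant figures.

Mass balance: 72.00·1.700 + 11.00·Cₑ = 83.00·5.760
→ Cₑ = (83.00·5.760 − 72.00·1.700) / 11.00 = 32.33 mg/L.

32.3 mg/L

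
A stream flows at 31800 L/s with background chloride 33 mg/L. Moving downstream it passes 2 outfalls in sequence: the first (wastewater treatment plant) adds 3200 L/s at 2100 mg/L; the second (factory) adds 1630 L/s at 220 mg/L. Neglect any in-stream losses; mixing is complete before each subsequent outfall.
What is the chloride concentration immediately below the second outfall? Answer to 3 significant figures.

Below outfall 1: Q → 35000 L/s, C = (31800·33.00 + 3200·2100)/35000 = 222.0 mg/L.
Below outfall 2: Q → 36630 L/s, C = (35000·222.0 + 1630·220.0)/36630 = 221.9 mg/L.

222 mg/L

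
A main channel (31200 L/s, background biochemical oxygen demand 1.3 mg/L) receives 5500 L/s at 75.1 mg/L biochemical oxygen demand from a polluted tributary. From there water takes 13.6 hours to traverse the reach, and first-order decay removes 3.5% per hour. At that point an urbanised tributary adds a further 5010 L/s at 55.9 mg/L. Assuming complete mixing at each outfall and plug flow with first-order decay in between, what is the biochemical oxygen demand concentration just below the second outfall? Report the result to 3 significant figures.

After mixing, C = (31200·1.300 + 5500·75.10) / 36700 = 453600/36700 = 12.36 mg/L; combined flow 36700 L/s.
3.5%/h lost → k = −ln(1 − 0.035) = 0.03563 h⁻¹.
First-order decay: C = 12.36·exp(−k·t) = 12.36·0.6160 = 7.614 mg/L.
Second outfall: C = (36700·7.614 + 5010·55.90)/41710 = 13.41 mg/L.

13.4 mg/L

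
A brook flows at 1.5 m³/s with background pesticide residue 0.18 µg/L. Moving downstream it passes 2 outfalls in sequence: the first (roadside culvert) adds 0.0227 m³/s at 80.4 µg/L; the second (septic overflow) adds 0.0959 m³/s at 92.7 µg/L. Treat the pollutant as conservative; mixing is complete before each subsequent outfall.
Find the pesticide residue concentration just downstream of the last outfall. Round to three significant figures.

Below outfall 1: Q → 1.523 m³/s, C = (1.500·0.1800 + 0.02270·80.40)/1.523 = 1.376 µg/L.
Below outfall 2: Q → 1.619 m³/s, C = (1.523·1.376 + 0.09590·92.70)/1.619 = 6.787 µg/L.

6.79 µg/L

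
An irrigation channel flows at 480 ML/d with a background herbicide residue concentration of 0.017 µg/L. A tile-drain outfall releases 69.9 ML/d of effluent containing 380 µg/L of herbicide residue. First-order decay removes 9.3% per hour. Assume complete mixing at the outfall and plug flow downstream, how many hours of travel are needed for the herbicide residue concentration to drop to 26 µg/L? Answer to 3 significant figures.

6.35 h

Flow-weighted average: C = (480.0·0.01700 + 69.90·380.0) / 549.9 = 26570/549.9 = 48.32 µg/L.
9.3%/h lost → k = −ln(1 − 0.093) = 0.09761 h⁻¹.
48.32·exp(−k·t) = 26 → t = ln(48.32/26)/k = 22860 s = 6.349 h.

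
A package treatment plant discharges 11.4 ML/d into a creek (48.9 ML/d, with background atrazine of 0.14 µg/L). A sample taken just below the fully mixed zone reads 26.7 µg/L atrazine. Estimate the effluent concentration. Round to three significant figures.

Mass balance: 48.90·0.1400 + 11.40·Cₑ = 60.30·26.70
→ Cₑ = (60.30·26.70 − 48.90·0.1400) / 11.40 = 140.6 µg/L.

141 µg/L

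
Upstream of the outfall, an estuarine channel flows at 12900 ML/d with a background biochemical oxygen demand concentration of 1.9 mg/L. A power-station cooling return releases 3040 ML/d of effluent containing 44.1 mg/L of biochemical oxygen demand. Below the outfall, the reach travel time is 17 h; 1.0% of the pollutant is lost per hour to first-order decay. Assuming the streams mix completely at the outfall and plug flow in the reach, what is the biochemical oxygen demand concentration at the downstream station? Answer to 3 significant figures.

Mixed concentration C = ΣQC/ΣQ = (12900·1.900 + 3040·44.10) / 15940 = 158600/15940 = 9.948 mg/L.
1.0%/h lost → k = −ln(1 − 0.01) = 0.01005 h⁻¹.
First-order decay: C = 9.948·exp(−k·t) = 9.948·0.8429 = 8.386 mg/L.

8.39 mg/L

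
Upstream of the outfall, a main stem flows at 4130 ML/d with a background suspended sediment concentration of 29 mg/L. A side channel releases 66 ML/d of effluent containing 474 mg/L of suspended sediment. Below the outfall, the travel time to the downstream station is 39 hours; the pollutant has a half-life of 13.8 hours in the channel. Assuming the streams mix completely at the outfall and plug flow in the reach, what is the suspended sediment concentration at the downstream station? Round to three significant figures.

5.08 mg/L

Conservation of mass: C = (4130·29.00 + 66.00·474.0) / 4196 = 151100/4196 = 36.00 mg/L.
Half-life 13.8 h → k = ln 2 / 13.8 = 0.05023 h⁻¹ = 1.205 d⁻¹.
First-order decay: C = 36.00·exp(−k·t) = 36.00·0.1410 = 5.076 mg/L.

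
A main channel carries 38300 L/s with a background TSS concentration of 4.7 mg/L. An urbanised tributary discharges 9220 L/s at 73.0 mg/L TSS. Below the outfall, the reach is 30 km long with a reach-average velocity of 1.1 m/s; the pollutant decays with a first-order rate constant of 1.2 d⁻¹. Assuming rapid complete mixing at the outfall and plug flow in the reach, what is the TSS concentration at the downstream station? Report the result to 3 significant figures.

Mixed concentration C = ΣQC/ΣQ = (38300·4.700 + 9220·73.00) / 47520 = 853100/47520 = 17.95 mg/L.
Travel time t = 30·1000 / 1.1 = 27270 s = 7.576 h.
Applying C = C₀e^(−kt): 17.95 × 0.6847 = 12.29 mg/L.

12.3 mg/L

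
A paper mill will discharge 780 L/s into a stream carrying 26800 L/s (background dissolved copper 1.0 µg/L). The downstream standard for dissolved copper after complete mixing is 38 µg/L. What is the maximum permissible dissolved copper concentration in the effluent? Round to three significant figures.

At the limit, (Qr·Cr + Qe·Cₑ)/(Qr + Qe) = 38:
Cₑ = (27580·38 − 26800·1.000) / 780.0 = 1309 µg/L.

1310 µg/L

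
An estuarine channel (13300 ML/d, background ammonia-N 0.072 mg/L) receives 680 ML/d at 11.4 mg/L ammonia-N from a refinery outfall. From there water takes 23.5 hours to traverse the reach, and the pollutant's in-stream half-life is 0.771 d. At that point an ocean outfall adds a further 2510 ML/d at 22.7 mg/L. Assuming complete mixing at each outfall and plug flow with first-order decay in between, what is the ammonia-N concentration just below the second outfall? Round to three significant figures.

Mixed concentration C = ΣQC/ΣQ = (13300·0.07200 + 680.0·11.40) / 13980 = 8710/13980 = 0.6230 mg/L; combined flow 13980 ML/d.
Half-life 0.771 d → k = ln 2 / 0.771 = 0.8990 d⁻¹.
Decay over the reach: 0.6230·exp(−kt) = 0.6230·0.4147 = 0.2583 mg/L.
Second outfall: C = (13980·0.2583 + 2510·22.70)/16490 = 3.674 mg/L.

3.67 mg/L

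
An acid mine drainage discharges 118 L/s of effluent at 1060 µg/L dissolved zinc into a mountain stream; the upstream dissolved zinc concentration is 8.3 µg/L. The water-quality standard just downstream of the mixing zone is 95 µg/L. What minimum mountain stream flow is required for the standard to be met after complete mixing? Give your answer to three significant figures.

1310 L/s

Set C_mix = 95: (Q·8.300 + 118.0·1060) / (Q + 118.0) = 95
→ Q = 118.0·(1060 − 95)/(95 − 8.300) = 1313 L/s.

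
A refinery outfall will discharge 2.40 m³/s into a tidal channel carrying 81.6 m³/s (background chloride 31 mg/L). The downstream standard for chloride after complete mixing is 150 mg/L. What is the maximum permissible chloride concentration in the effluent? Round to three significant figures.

4200 mg/L

At the limit, (Qr·Cr + Qe·Cₑ)/(Qr + Qe) = 150:
Cₑ = (84.00·150 − 81.60·31.00) / 2.400 = 4196 mg/L.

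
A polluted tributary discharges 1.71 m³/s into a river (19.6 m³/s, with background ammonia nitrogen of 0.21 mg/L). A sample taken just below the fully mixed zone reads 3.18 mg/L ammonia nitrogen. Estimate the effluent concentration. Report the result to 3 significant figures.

Mass balance: 19.60·0.2100 + 1.710·Cₑ = 21.31·3.180
→ Cₑ = (21.31·3.180 − 19.60·0.2100) / 1.710 = 37.22 mg/L.

37.2 mg/L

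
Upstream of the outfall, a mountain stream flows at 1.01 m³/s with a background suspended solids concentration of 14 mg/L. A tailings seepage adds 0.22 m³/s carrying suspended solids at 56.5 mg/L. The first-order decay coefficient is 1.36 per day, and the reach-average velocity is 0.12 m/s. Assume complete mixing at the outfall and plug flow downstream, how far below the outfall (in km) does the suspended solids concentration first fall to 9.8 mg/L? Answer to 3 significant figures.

6.03 km

Conservation of mass: C = (1.010·14.00 + 0.2200·56.50) / 1.230 = 26.57/1.230 = 21.60 mg/L.
Set 21.60·exp(−k·t) = 9.8 → t = ln(21.60/9.8)/k = 50210 s = 13.95 h.
Distance = v·t = 0.12·50210 = 6026 m = 6.026 km.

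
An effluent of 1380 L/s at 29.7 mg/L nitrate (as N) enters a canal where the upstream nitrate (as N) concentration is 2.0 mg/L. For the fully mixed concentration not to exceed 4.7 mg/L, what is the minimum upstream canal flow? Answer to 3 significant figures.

12800 L/s

Set C_mix = 4.7: (Q·2.000 + 1380·29.70) / (Q + 1380) = 4.7
→ Q = 1380·(29.70 − 4.7)/(4.7 − 2.000) = 12780 L/s.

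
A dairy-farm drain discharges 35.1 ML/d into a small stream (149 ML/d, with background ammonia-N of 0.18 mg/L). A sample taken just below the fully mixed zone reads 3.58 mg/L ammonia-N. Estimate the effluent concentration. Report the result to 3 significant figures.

18.0 mg/L

Mass balance: 149.0·0.1800 + 35.10·Cₑ = 184.1·3.580
→ Cₑ = (184.1·3.580 − 149.0·0.1800) / 35.10 = 18.01 mg/L.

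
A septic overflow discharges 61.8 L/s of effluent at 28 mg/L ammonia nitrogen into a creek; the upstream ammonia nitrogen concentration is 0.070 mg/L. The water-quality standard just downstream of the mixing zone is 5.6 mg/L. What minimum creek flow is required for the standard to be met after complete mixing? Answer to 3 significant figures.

250 L/s

Set C_mix = 5.6: (Q·0.07000 + 61.80·28.00) / (Q + 61.80) = 5.6
→ Q = 61.80·(28.00 − 5.6)/(5.6 − 0.07000) = 250.3 L/s.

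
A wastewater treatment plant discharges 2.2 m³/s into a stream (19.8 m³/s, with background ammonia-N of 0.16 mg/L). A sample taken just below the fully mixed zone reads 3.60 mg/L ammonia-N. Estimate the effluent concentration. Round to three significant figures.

34.6 mg/L

Mass balance: 19.80·0.1600 + 2.200·Cₑ = 22.00·3.600
→ Cₑ = (22.00·3.600 − 19.80·0.1600) / 2.200 = 34.56 mg/L.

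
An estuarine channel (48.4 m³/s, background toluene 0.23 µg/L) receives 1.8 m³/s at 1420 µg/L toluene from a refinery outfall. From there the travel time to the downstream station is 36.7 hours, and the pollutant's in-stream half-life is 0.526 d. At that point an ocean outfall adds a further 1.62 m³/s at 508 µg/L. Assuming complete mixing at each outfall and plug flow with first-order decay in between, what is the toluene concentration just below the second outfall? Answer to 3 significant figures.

22.5 µg/L

Mixed concentration C = ΣQC/ΣQ = (48.40·0.2300 + 1.800·1420) / 50.20 = 2567/50.20 = 51.14 µg/L; combined flow 50.20 m³/s.
Half-life 0.526 d → k = ln 2 / 0.526 = 1.318 d⁻¹.
Applying C = C₀e^(−kt): 51.14 × 0.1333 = 6.817 µg/L.
At the second outfall, C = (50.20·6.817 + 1.620·508.0) / (50.20 + 1.620) = 22.49 µg/L.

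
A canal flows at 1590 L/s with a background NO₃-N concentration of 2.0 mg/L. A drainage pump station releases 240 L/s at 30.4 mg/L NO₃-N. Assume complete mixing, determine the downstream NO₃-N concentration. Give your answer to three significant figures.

Conservation of mass: C = (1590·2.000 + 240.0·30.40) / 1830 = 10480/1830 = 5.725 mg/L.

5.72 mg/L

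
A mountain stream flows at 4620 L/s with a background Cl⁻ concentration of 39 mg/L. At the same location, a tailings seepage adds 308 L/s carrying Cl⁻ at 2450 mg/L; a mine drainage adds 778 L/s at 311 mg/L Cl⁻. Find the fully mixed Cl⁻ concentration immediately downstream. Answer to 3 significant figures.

After mixing, C = (4620·39.00 + 308.0·2450 + 778.0·311.0) / 5706 = 1177000/5706 = 206.2 mg/L.

206 mg/L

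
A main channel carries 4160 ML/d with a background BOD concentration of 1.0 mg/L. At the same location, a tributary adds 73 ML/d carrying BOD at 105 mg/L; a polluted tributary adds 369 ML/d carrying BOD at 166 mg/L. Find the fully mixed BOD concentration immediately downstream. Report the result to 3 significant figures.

15.9 mg/L

Flow-weighted average: C = (4160·1.000 + 73.00·105.0 + 369.0·166.0) / 4602 = 73080/4602 = 15.88 mg/L.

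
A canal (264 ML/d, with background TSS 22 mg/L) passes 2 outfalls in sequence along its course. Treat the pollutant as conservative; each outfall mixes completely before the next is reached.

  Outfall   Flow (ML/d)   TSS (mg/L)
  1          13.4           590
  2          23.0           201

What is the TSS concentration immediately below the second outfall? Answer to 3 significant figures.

Outfall 1: combined Q = 277.4 ML/d; C = (264.0·22.00 + 13.40·590.0)/277.4 = 49.44 mg/L.
Outfall 2: combined Q = 300.4 ML/d; C = (277.4·49.44 + 23.00·201.0)/300.4 = 61.04 mg/L.

61.0 mg/L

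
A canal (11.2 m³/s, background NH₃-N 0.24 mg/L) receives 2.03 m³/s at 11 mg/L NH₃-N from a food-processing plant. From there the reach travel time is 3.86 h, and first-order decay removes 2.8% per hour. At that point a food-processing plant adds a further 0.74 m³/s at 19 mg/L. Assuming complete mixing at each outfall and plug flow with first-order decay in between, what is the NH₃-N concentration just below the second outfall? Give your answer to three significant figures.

2.61 mg/L

Conservation of mass: C = (11.20·0.2400 + 2.030·11.00) / 13.23 = 25.02/13.23 = 1.891 mg/L; combined flow 13.23 m³/s.
2.8%/h lost → k = −ln(1 − 0.028) = 0.02840 h⁻¹.
First-order decay: C = 1.891·exp(−k·t) = 1.891·0.8962 = 1.695 mg/L.
At the second outfall, C = (13.23·1.695 + 0.7400·19.00) / (13.23 + 0.7400) = 2.611 mg/L.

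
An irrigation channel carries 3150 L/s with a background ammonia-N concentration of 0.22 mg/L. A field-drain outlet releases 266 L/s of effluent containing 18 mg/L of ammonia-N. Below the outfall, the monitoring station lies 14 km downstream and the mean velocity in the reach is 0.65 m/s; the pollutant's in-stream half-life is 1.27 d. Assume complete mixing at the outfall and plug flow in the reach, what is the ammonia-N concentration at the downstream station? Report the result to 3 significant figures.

1.40 mg/L

Conservation of mass: C = (3150·0.2200 + 266.0·18.00) / 3416 = 5481/3416 = 1.605 mg/L.
Travel time t = 14·1000 / 0.65 = 21540 s = 5.983 h.
Half-life 1.27 d → k = ln 2 / 1.27 = 0.5458 d⁻¹.
After decay, C = 1.605 × e^(−kt) = 1.605 × 0.8728 = 1.400 mg/L.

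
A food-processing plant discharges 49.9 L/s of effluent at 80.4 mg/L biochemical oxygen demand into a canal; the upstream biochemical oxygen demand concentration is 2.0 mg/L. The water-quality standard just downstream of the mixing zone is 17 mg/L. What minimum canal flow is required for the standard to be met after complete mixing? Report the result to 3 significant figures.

211 L/s

Set C_mix = 17: (Q·2.000 + 49.90·80.40) / (Q + 49.90) = 17
→ Q = 49.90·(80.40 − 17)/(17 − 2.000) = 210.9 L/s.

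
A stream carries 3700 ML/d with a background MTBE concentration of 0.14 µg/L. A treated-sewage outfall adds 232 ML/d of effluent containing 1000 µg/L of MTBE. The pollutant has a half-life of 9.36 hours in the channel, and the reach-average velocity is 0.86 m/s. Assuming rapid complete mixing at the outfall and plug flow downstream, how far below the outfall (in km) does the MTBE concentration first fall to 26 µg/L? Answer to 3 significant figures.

34.4 km

Conservation of mass: C = (3700·0.1400 + 232.0·1000) / 3932 = 232500/3932 = 59.13 µg/L.
Half-life 9.36 h → k = ln 2 / 9.36 = 0.07405 h⁻¹ = 1.777 d⁻¹.
Set 59.13·exp(−k·t) = 26 → t = ln(59.13/26)/k = 39950 s = 11.10 h.
Distance = v·t = 0.86·39950 = 34350 m = 34.35 km.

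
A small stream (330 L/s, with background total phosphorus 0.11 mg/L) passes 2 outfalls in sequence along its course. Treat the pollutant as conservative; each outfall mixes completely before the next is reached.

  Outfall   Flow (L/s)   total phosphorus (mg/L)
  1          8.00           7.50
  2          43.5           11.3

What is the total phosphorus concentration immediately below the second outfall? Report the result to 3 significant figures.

1.54 mg/L

Below outfall 1: Q → 338.0 L/s, C = (330.0·0.1100 + 8.000·7.500)/338.0 = 0.2849 mg/L.
Below outfall 2: Q → 381.5 L/s, C = (338.0·0.2849 + 43.50·11.30)/381.5 = 1.541 mg/L.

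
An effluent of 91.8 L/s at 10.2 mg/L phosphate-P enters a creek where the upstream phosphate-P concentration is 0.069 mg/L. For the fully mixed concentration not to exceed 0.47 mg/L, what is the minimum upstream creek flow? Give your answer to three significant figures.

Set C_mix = 0.47: (Q·0.06900 + 91.80·10.20) / (Q + 91.80) = 0.47
→ Q = 91.80·(10.20 − 0.47)/(0.47 − 0.06900) = 2227 L/s.

2230 L/s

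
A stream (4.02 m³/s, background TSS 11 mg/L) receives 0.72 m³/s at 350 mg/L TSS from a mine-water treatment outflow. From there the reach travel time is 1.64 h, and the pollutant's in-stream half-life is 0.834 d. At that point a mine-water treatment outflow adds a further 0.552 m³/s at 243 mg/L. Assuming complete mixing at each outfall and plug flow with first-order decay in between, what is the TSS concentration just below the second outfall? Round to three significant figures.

Flow-weighted average: C = (4.020·11.00 + 0.7200·350.0) / 4.740 = 296.2/4.740 = 62.49 mg/L; combined flow 4.740 m³/s.
Half-life 0.834 d → k = ln 2 / 0.834 = 0.8311 d⁻¹.
Decay over the reach: 62.49·exp(−kt) = 62.49·0.9448 = 59.04 mg/L.
Second outfall: C = (4.740·59.04 + 0.5520·243.0)/5.292 = 78.23 mg/L.

78.2 mg/L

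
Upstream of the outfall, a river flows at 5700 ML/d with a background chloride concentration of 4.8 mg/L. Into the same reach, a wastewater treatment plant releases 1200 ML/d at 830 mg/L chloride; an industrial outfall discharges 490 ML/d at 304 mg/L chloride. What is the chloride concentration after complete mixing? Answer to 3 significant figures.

After mixing, C = (5700·4.800 + 1200·830.0 + 490.0·304.0) / 7390 = 1172000/7390 = 158.6 mg/L.

159 mg/L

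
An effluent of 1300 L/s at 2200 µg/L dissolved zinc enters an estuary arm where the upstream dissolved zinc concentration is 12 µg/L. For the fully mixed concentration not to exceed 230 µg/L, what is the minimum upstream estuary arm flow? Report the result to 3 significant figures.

11700 L/s

Set C_mix = 230: (Q·12.00 + 1300·2200) / (Q + 1300) = 230
→ Q = 1300·(2200 − 230)/(230 − 12.00) = 11750 L/s.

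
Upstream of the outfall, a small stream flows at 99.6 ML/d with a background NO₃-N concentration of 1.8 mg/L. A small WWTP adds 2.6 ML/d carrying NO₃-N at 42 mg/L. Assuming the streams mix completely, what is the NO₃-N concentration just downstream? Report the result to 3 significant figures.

Conservation of mass: C = (99.60·1.800 + 2.600·42.00) / 102.2 = 288.5/102.2 = 2.823 mg/L.

2.82 mg/L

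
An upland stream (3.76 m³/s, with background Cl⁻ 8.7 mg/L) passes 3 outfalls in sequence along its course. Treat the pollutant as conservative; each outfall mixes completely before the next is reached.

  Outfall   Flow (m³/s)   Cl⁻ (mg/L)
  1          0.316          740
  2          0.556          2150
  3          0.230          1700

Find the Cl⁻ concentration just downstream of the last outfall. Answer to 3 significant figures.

After outfall 1: Q = 3.760 + 0.3160 = 4.076 m³/s; C = (3.760·8.700 + 0.3160·740.0)/4.076 = 65.40 mg/L.
After outfall 2: Q = 4.076 + 0.5560 = 4.632 m³/s; C = (4.076·65.40 + 0.5560·2150)/4.632 = 315.6 mg/L.
After outfall 3: Q = 4.632 + 0.2300 = 4.862 m³/s; C = (4.632·315.6 + 0.2300·1700)/4.862 = 381.1 mg/L.

381 mg/L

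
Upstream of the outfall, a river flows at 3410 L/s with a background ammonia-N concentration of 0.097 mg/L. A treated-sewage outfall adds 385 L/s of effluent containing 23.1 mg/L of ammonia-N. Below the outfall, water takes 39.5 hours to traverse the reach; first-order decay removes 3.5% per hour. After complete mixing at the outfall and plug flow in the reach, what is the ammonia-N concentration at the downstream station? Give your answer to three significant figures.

0.595 mg/L

Mass balance: C = (3410·0.09700 + 385.0·23.10) / 3795 = 9224/3795 = 2.431 mg/L.
3.5%/h lost → k = −ln(1 − 0.035) = 0.03563 h⁻¹.
After decay, C = 2.431 × e^(−kt) = 2.431 × 0.2448 = 0.5950 mg/L.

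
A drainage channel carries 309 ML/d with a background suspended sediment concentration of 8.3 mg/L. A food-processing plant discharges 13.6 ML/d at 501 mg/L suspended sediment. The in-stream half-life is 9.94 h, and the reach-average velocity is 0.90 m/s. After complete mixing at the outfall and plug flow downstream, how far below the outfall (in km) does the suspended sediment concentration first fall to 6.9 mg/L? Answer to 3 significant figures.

Mixed concentration C = ΣQC/ΣQ = (309.0·8.300 + 13.60·501.0) / 322.6 = 9378/322.6 = 29.07 mg/L.
Half-life 9.94 h → k = ln 2 / 9.94 = 0.06973 h⁻¹ = 1.674 d⁻¹.
Set 29.07·exp(−k·t) = 6.9 → t = ln(29.07/6.9)/k = 74250 s = 20.62 h.
Distance = v·t = 0.90·74250 = 66820 m = 66.82 km.

66.8 km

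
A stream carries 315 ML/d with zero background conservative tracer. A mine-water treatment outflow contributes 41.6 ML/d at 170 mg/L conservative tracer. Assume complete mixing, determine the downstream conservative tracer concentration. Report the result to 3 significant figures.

Mass balance: C = (315.0·0 + 41.60·170.0) / 356.6 = 7072/356.6 = 19.83 mg/L.

19.8 mg/L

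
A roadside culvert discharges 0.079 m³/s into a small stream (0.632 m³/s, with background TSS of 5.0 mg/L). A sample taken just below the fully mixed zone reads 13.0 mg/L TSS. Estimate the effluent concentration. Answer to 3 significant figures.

Mass balance: 0.6320·5.000 + 0.07900·Cₑ = 0.7110·13.00
→ Cₑ = (0.7110·13.00 − 0.6320·5.000) / 0.07900 = 77.00 mg/L.

77.0 mg/L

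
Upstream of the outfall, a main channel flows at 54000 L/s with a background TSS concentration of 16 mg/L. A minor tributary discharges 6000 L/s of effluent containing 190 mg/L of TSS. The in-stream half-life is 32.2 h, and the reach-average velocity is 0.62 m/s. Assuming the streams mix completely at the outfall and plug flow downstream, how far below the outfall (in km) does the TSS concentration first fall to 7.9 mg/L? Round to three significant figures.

149 km

Mass balance: C = (54000·16.00 + 6000·190.0) / 60000 = 2004000/60000 = 33.40 mg/L.
Half-life 32.2 h → k = ln 2 / 32.2 = 0.02153 h⁻¹ = 0.5166 d⁻¹.
Set 33.40·exp(−k·t) = 7.9 → t = ln(33.40/7.9)/k = 241100 s = 66.97 h.
Distance = v·t = 0.62·241100 = 149500 m = 149.5 km.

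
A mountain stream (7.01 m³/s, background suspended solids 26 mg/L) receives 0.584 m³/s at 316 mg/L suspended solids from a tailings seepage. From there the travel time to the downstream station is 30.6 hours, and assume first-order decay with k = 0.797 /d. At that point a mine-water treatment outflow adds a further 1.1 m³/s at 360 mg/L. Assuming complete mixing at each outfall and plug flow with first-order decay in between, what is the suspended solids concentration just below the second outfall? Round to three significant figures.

60.8 mg/L

Mixed concentration C = ΣQC/ΣQ = (7.010·26.00 + 0.5840·316.0) / 7.594 = 366.8/7.594 = 48.30 mg/L; combined flow 7.594 m³/s.
Decay over the reach: 48.30·exp(−kt) = 48.30·0.3620 = 17.48 mg/L.
Second outfall: C = (7.594·17.48 + 1.100·360.0)/8.694 = 60.82 mg/L.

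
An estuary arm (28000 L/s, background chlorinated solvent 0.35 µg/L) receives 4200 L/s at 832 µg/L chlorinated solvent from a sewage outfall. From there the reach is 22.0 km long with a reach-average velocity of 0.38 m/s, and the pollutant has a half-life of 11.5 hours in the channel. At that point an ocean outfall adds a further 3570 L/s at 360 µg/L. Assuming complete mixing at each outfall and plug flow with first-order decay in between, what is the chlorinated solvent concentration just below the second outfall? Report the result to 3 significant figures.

73.1 µg/L

Flow-weighted average: C = (28000·0.3500 + 4200·832.0) / 32200 = 3504000/32200 = 108.8 µg/L; combined flow 32200 L/s.
Travel time t = 22.0·1000 / 0.38 = 57890 s = 16.08 h.
Half-life 11.5 h → k = ln 2 / 11.5 = 0.06027 h⁻¹ = 1.447 d⁻¹.
Decay over the reach: 108.8·exp(−kt) = 108.8·0.3793 = 41.28 µg/L.
Second outfall: C = (32200·41.28 + 3570·360.0)/35770 = 73.09 µg/L.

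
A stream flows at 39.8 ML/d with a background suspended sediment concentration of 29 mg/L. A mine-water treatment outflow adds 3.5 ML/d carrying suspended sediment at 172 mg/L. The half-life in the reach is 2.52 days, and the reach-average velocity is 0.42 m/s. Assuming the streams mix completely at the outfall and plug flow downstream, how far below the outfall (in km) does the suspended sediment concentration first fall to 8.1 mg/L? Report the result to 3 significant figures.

Conservation of mass: C = (39.80·29.00 + 3.500·172.0) / 43.30 = 1756/43.30 = 40.56 mg/L.
Half-life 2.52 d → k = ln 2 / 2.52 = 0.2751 d⁻¹.
Set 40.56·exp(−k·t) = 8.1 → t = ln(40.56/8.1)/k = 506000 s = 140.6 h.
Distance = v·t = 0.42·506000 = 212500 m = 212.5 km.

213 km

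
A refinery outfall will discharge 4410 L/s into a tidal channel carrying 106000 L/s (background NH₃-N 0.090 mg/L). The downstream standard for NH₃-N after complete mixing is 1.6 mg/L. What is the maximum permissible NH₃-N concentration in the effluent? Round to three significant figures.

37.9 mg/L

At the limit, (Qr·Cr + Qe·Cₑ)/(Qr + Qe) = 1.6:
Cₑ = (110400·1.6 − 106000·0.09000) / 4410 = 37.89 mg/L.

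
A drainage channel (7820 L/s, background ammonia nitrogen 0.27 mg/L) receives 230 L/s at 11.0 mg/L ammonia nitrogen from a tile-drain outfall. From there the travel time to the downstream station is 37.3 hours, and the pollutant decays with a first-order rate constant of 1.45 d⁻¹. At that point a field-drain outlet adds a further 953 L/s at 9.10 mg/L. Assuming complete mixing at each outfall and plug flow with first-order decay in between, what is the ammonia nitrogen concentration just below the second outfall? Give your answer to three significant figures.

1.02 mg/L

Mixed concentration C = ΣQC/ΣQ = (7820·0.2700 + 230.0·11.00) / 8050 = 4641/8050 = 0.5766 mg/L; combined flow 8050 L/s.
Applying C = C₀e^(−kt): 0.5766 × 0.1050 = 0.06056 mg/L.
Second outfall: C = (8050·0.06056 + 953.0·9.100)/9003 = 1.017 mg/L.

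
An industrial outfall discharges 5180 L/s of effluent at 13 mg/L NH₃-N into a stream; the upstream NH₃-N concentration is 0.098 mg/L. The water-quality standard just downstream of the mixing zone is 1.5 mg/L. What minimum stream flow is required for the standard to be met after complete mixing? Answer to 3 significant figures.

42500 L/s

Set C_mix = 1.5: (Q·0.09800 + 5180·13.00) / (Q + 5180) = 1.5
→ Q = 5180·(13.00 − 1.5)/(1.5 − 0.09800) = 42490 L/s.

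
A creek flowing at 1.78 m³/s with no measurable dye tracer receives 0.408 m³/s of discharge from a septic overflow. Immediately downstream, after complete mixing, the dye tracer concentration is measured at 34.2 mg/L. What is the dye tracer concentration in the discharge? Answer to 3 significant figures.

Mass balance: 1.780·0 + 0.4080·Cₑ = 2.188·34.20
→ Cₑ = (2.188·34.20 − 1.780·0) / 0.4080 = 183.4 mg/L.

183 mg/L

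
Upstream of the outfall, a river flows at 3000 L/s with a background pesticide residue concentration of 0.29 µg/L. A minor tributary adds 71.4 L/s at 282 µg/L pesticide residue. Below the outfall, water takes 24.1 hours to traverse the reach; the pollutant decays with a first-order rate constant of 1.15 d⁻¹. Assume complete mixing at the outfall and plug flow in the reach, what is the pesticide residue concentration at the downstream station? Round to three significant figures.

Mass balance: C = (3000·0.2900 + 71.40·282.0) / 3071 = 21000/3071 = 6.839 µg/L.
After decay, C = 6.839 × e^(−kt) = 6.839 × 0.3151 = 2.155 µg/L.

2.16 µg/L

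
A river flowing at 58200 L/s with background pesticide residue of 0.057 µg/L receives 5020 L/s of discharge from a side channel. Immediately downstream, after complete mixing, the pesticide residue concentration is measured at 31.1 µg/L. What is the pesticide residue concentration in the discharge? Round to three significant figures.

391 µg/L

Mass balance: 58200·0.05700 + 5020·Cₑ = 63220·31.10
→ Cₑ = (63220·31.10 − 58200·0.05700) / 5020 = 391.0 µg/L.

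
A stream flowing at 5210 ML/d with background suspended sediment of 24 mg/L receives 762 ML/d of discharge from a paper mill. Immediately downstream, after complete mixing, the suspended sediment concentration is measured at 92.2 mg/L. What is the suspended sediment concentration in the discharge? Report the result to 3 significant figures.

Mass balance: 5210·24.00 + 762.0·Cₑ = 5972·92.20
→ Cₑ = (5972·92.20 − 5210·24.00) / 762.0 = 558.5 mg/L.

559 mg/L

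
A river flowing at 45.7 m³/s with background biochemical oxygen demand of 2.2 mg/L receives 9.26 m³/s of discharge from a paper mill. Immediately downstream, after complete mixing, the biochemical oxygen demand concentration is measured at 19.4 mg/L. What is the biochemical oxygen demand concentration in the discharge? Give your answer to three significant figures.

Mass balance: 45.70·2.200 + 9.260·Cₑ = 54.96·19.40
→ Cₑ = (54.96·19.40 − 45.70·2.200) / 9.260 = 104.3 mg/L.

104 mg/L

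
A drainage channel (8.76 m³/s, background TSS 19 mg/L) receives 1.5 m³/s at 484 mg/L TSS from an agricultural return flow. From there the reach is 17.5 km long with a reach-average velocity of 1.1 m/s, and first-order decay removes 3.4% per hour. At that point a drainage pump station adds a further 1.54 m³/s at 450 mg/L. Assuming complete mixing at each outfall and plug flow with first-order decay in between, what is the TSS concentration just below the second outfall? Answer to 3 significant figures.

124 mg/L

Mixed concentration C = ΣQC/ΣQ = (8.760·19.00 + 1.500·484.0) / 10.26 = 892.4/10.26 = 86.98 mg/L; combined flow 10.26 m³/s.
Travel time t = 17.5·1000 / 1.1 = 15910 s = 4.419 h.
3.4%/h lost → k = −ln(1 − 0.034) = 0.03459 h⁻¹.
First-order decay: C = 86.98·exp(−k·t) = 86.98·0.8582 = 74.65 mg/L.
Second outfall: C = (10.26·74.65 + 1.540·450.0)/11.80 = 123.6 mg/L.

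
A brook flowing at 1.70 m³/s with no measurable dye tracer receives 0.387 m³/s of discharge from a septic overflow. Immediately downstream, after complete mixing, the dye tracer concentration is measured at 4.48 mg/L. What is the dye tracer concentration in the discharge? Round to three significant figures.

24.2 mg/L

Mass balance: 1.700·0 + 0.3870·Cₑ = 2.087·4.480
→ Cₑ = (2.087·4.480 − 1.700·0) / 0.3870 = 24.16 mg/L.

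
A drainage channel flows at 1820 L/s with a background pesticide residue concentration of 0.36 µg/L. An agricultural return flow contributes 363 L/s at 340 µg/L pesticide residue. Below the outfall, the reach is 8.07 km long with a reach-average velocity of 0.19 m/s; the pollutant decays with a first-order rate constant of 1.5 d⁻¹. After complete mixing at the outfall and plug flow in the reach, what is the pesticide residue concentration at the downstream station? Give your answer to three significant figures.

27.2 µg/L

Mass balance: C = (1820·0.3600 + 363.0·340.0) / 2183 = 124100/2183 = 56.84 µg/L.
Travel time t = 8.07·1000 / 0.19 = 42470 s = 11.80 h.
After decay, C = 56.84 × e^(−kt) = 56.84 × 0.4784 = 27.19 µg/L.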